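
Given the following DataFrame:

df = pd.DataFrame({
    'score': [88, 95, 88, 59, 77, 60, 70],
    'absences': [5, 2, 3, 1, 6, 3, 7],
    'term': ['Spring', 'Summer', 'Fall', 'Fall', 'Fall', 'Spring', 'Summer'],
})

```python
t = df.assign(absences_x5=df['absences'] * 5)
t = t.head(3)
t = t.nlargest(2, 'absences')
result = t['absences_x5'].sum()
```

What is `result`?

add column absences_x5 = df['absences'] * 5:
   score  absences    term  absences_x5
0     88         5  Spring           25
1     95         2  Summer           10
2     88         3    Fall           15
3     59         1    Fall            5
4     77         6    Fall           30
5     60         3  Spring           15
6     70         7  Summer           35
take first 3 rows:
   score  absences    term  absences_x5
0     88         5  Spring           25
1     95         2  Summer           10
2     88         3    Fall           15
take 2 rows with largest absences:
   score  absences    term  absences_x5
0     88         5  Spring           25
2     88         3    Fall           15
Then the sum of column 'absences_x5': 40

40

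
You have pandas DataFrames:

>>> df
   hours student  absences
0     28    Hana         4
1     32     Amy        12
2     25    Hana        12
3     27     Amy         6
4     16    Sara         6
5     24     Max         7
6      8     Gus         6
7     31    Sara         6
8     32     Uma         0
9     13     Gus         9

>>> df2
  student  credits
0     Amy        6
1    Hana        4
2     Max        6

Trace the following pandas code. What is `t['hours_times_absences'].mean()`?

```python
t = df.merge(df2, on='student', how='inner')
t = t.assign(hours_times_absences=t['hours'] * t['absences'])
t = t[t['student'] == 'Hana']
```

merge on 'student' (how='inner') → 5 rows:
   hours student  absences  credits
0     28    Hana         4        4
1     32     Amy        12        6
2     25    Hana        12        4
3     27     Amy         6        6
4     24     Max         7        6
add column hours_times_absences = t['hours'] * t['absences']:
   hours student  absences  credits  hours_times_absences
0     28    Hana         4        4                   112
1     32     Amy        12        6                   384
2     25    Hana        12        4                   300
3     27     Amy         6        6                   162
4     24     Max         7        6                   168
filter rows where student == 'Hana':
   hours student  absences  credits  hours_times_absences
0     28    Hana         4        4                   112
2     25    Hana        12        4                   300
The mean of column 'hours_times_absences' is 206.0.

206.0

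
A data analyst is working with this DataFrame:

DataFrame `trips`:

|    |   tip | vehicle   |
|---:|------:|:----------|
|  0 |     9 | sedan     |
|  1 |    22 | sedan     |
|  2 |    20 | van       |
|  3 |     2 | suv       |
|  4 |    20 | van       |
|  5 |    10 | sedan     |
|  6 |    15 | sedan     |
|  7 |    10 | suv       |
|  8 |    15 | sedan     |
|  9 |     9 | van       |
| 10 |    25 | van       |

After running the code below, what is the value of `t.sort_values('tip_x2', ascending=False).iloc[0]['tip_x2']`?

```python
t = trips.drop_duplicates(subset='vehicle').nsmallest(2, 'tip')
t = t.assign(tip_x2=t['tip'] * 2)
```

drop duplicate vehicle (keep=first):
   tip vehicle
0    9   sedan
2   20     van
3    2     suv
take 2 rows with smallest tip:
   tip vehicle
3    2     suv
0    9   sedan
add column tip_x2 = t['tip'] * 2:
   tip vehicle  tip_x2
3    2     suv       4
0    9   sedan      18
sort by tip_x2 descending:
   tip vehicle  tip_x2
0    9   sedan      18
3    2     suv       4

18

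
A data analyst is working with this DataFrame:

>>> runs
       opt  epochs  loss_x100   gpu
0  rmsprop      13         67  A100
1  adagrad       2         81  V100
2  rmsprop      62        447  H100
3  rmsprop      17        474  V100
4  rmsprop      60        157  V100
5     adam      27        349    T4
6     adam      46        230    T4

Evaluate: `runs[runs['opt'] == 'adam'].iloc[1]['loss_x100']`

filter rows where opt == 'adam':
    opt  epochs  loss_x100 gpu
5  adam      27        349  T4
6  adam      46        230  T4

230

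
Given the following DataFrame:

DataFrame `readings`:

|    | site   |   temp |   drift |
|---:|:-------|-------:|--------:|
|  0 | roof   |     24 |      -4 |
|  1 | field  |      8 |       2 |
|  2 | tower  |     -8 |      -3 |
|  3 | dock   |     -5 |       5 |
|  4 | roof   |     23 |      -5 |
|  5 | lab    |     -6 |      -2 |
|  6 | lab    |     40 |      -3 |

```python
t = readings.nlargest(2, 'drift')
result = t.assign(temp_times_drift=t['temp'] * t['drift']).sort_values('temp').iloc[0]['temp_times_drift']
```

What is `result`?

take 2 rows with largest drift:
    site  temp  drift
3   dock    -5      5
1  field     8      2
add column temp_times_drift = t['temp'] * t['drift']:
    site  temp  drift  temp_times_drift
3   dock    -5      5               -25
1  field     8      2                16
sort by temp:
    site  temp  drift  temp_times_drift
3   dock    -5      5               -25
1  field     8      2                16
Then the value at position 0, column 'temp_times_drift': -25

-25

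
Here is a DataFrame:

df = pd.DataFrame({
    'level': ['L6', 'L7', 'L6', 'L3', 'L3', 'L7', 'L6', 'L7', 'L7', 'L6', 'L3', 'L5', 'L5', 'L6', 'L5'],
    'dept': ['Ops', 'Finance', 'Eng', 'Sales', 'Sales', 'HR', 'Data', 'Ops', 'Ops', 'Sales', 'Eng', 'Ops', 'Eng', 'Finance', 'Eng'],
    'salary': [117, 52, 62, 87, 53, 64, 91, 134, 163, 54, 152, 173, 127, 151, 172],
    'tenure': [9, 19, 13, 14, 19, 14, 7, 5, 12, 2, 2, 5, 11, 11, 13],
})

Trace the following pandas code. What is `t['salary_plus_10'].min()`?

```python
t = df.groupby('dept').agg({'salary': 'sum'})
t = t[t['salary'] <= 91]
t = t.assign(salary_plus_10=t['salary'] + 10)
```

group by dept, sum of salary:
         salary
dept           
Data         91
Eng         513
Finance     203
HR           64
Ops         587
Sales       194
filter rows where salary <= 91:
      salary
dept        
Data      91
HR        64
add column salary_plus_10 = t['salary'] + 10:
      salary  salary_plus_10
dept                        
Data      91             101
HR        64              74
The min of column 'salary_plus_10' is 74.

74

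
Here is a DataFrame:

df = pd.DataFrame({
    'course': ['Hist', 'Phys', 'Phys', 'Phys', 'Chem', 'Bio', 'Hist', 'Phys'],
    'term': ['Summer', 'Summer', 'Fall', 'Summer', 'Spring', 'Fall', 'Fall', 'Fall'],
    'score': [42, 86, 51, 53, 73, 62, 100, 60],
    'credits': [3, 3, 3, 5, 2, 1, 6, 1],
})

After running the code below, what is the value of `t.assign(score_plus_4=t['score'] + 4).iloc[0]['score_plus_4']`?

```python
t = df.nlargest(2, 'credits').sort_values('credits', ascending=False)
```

take 2 rows with largest credits:
  course    term  score  credits
6   Hist    Fall    100        6
3   Phys  Summer     53        5
sort by credits descending:
  course    term  score  credits
6   Hist    Fall    100        6
3   Phys  Summer     53        5
add column score_plus_4 = t['score'] + 4:
  course    term  score  credits  score_plus_4
6   Hist    Fall    100        6           104
3   Phys  Summer     53        5            57

104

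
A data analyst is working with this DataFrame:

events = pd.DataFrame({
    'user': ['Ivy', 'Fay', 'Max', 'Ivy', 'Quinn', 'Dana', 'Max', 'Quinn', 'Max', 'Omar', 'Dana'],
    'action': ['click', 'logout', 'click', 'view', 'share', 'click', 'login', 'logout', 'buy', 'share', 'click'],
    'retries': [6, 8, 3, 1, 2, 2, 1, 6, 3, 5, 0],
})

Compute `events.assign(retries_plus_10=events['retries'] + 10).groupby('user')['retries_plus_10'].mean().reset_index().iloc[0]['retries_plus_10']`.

11.0

add column retries_plus_10 = events['retries'] + 10:
     user  action  retries  retries_plus_10
0     Ivy   click        6               16
1     Fay  logout        8               18
2     Max   click        3               13
3     Ivy    view        1               11
4   Quinn   share        2               12
5    Dana   click        2               12
6     Max   login        1               11
7   Quinn  logout        6               16
8     Max     buy        3               13
9    Omar   share        5               15
10   Dana   click        0               10
group by user, mean of retries_plus_10:
user
Dana     11.000000
Fay      18.000000
Ivy      13.500000
Max      12.333333
Omar     15.000000
Quinn    14.000000
Name: retries_plus_10, dtype: float64
reset_index():
    user  retries_plus_10
0   Dana        11.000000
1    Fay        18.000000
2    Ivy        13.500000
3    Max        12.333333
4   Omar        15.000000
5  Quinn        14.000000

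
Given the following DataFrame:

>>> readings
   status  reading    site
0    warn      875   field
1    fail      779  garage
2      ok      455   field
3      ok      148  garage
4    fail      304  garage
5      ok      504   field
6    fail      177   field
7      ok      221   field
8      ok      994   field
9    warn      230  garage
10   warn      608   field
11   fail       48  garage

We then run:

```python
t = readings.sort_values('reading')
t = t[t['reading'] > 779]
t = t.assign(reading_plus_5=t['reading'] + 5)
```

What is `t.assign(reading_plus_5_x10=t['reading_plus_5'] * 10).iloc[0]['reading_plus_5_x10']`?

8800

sort by reading:
   status  reading    site
11   fail       48  garage
3      ok      148  garage
6    fail      177   field
7      ok      221   field
9    warn      230  garage
4    fail      304  garage
2      ok      455   field
5      ok      504   field
10   warn      608   field
1    fail      779  garage
0    warn      875   field
8      ok      994   field
filter rows where reading > 779:
  status  reading   site
0   warn      875  field
8     ok      994  field
add column reading_plus_5 = t['reading'] + 5:
  status  reading   site  reading_plus_5
0   warn      875  field             880
8     ok      994  field             999
add column reading_plus_5_x10 = t['reading_plus_5'] * 10:
  status  reading   site  reading_plus_5  reading_plus_5_x10
0   warn      875  field             880                8800
8     ok      994  field             999                9990
So iloc[0]['reading_plus_5_x10'] = 8800.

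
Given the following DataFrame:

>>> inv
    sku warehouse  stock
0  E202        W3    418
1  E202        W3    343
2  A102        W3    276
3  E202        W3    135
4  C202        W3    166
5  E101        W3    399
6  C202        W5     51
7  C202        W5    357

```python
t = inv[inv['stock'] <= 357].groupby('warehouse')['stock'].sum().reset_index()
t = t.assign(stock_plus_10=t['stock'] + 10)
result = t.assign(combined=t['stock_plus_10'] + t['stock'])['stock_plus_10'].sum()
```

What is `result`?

filter rows where stock <= 357:
    sku warehouse  stock
1  E202        W3    343
2  A102        W3    276
3  E202        W3    135
4  C202        W3    166
6  C202        W5     51
7  C202        W5    357
group by warehouse, sum of stock:
warehouse
W3    920
W5    408
Name: stock, dtype: int64
reset_index():
  warehouse  stock
0        W3    920
1        W5    408
add column stock_plus_10 = t['stock'] + 10:
  warehouse  stock  stock_plus_10
0        W3    920            930
1        W5    408            418
add column combined = t['stock_plus_10'] + t['stock']:
  warehouse  stock  stock_plus_10  combined
0        W3    920            930      1850
1        W5    408            418       826
So sum() = 1348.

1348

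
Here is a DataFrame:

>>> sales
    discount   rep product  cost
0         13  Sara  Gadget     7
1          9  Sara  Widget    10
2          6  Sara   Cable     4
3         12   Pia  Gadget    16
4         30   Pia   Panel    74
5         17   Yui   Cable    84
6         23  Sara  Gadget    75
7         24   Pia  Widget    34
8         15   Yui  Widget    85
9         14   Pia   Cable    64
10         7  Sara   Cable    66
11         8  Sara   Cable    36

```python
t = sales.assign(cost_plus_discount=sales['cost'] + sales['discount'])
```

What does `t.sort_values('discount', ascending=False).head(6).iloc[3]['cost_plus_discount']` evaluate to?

add column cost_plus_discount = sales['cost'] + sales['discount']:
    discount   rep product  cost  cost_plus_discount
0         13  Sara  Gadget     7                  20
1          9  Sara  Widget    10                  19
2          6  Sara   Cable     4                  10
3         12   Pia  Gadget    16                  28
4         30   Pia   Panel    74                 104
5         17   Yui   Cable    84                 101
6         23  Sara  Gadget    75                  98
7         24   Pia  Widget    34                  58
8         15   Yui  Widget    85                 100
9         14   Pia   Cable    64                  78
10         7  Sara   Cable    66                  73
11         8  Sara   Cable    36                  44
sort by discount descending:
    discount   rep product  cost  cost_plus_discount
4         30   Pia   Panel    74                 104
7         24   Pia  Widget    34                  58
6         23  Sara  Gadget    75                  98
5         17   Yui   Cable    84                 101
8         15   Yui  Widget    85                 100
9         14   Pia   Cable    64                  78
0         13  Sara  Gadget     7                  20
3         12   Pia  Gadget    16                  28
1          9  Sara  Widget    10                  19
11         8  Sara   Cable    36                  44
10         7  Sara   Cable    66                  73
2          6  Sara   Cable     4                  10
take first 6 rows:
   discount   rep product  cost  cost_plus_discount
4        30   Pia   Panel    74                 104
7        24   Pia  Widget    34                  58
6        23  Sara  Gadget    75                  98
5        17   Yui   Cable    84                 101
8        15   Yui  Widget    85                 100
9        14   Pia   Cable    64                  78
The value at position 3, column 'cost_plus_discount' is 101.

101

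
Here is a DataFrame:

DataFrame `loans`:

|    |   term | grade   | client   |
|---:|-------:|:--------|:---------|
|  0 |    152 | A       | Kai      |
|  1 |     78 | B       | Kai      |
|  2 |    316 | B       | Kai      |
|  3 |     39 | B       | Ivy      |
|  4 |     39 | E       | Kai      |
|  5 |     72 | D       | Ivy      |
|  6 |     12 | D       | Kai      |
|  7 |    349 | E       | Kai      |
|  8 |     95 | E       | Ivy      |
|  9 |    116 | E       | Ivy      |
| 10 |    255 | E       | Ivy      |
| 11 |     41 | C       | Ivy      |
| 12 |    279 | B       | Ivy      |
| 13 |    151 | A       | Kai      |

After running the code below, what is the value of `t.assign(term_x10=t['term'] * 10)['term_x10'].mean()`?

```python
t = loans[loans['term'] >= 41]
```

filter rows where term >= 41:
    term grade client
0    152     A    Kai
1     78     B    Kai
2    316     B    Kai
5     72     D    Ivy
7    349     E    Kai
8     95     E    Ivy
9    116     E    Ivy
10   255     E    Ivy
11    41     C    Ivy
12   279     B    Ivy
13   151     A    Kai
add column term_x10 = t['term'] * 10:
    term grade client  term_x10
0    152     A    Kai      1520
1     78     B    Kai       780
2    316     B    Kai      3160
5     72     D    Ivy       720
7    349     E    Kai      3490
8     95     E    Ivy       950
9    116     E    Ivy      1160
10   255     E    Ivy      2550
11    41     C    Ivy       410
12   279     B    Ivy      2790
13   151     A    Kai      1510
So mean() = 1730.90909091.

1730.90909091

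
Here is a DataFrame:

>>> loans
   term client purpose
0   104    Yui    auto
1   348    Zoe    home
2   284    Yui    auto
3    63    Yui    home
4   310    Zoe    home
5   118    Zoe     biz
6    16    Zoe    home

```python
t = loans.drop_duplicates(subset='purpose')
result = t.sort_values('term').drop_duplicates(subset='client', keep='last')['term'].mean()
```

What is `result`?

226.0

drop duplicate purpose (keep=first):
   term client purpose
0   104    Yui    auto
1   348    Zoe    home
5   118    Zoe     biz
sort by term:
   term client purpose
0   104    Yui    auto
5   118    Zoe     biz
1   348    Zoe    home
drop duplicate client (keep=last):
   term client purpose
0   104    Yui    auto
1   348    Zoe    home
The mean of column 'term' is 226.0.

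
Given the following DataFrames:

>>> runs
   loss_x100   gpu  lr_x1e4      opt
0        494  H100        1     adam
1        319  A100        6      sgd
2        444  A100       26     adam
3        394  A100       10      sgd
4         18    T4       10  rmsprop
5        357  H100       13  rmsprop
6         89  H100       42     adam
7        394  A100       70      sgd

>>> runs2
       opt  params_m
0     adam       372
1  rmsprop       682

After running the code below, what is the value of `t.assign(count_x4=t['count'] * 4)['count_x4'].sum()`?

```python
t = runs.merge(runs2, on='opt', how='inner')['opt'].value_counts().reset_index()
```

20

merge on 'opt' (how='inner') → 5 rows:
   loss_x100   gpu  lr_x1e4      opt  params_m
0        494  H100        1     adam       372
1        444  A100       26     adam       372
2         18    T4       10  rmsprop       682
3        357  H100       13  rmsprop       682
4         89  H100       42     adam       372
value_counts of opt:
opt
adam       3
rmsprop    2
Name: count, dtype: int64
reset_index():
       opt  count
0     adam      3
1  rmsprop      2
add column count_x4 = t['count'] * 4:
       opt  count  count_x4
0     adam      3        12
1  rmsprop      2         8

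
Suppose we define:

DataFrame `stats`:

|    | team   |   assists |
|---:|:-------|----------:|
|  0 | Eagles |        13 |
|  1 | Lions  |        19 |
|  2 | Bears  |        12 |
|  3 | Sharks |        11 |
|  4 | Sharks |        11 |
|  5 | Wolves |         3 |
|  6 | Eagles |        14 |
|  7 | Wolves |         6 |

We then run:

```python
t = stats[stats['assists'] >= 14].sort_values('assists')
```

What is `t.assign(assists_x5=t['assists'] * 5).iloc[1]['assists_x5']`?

95

filter rows where assists >= 14:
     team  assists
1   Lions       19
6  Eagles       14
sort by assists:
     team  assists
6  Eagles       14
1   Lions       19
add column assists_x5 = t['assists'] * 5:
     team  assists  assists_x5
6  Eagles       14          70
1   Lions       19          95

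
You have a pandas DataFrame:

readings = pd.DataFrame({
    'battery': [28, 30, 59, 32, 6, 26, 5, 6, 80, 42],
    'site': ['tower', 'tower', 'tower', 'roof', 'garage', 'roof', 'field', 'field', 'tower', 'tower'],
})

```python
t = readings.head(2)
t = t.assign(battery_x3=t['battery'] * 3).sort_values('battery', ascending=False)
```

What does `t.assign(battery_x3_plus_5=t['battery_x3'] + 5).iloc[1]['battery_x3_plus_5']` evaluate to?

89

take first 2 rows:
   battery   site
0       28  tower
1       30  tower
add column battery_x3 = t['battery'] * 3:
   battery   site  battery_x3
0       28  tower          84
1       30  tower          90
sort by battery descending:
   battery   site  battery_x3
1       30  tower          90
0       28  tower          84
add column battery_x3_plus_5 = t['battery_x3'] + 5:
   battery   site  battery_x3  battery_x3_plus_5
1       30  tower          90                 95
0       28  tower          84                 89
value at position 1, column 'battery_x3_plus_5' → 89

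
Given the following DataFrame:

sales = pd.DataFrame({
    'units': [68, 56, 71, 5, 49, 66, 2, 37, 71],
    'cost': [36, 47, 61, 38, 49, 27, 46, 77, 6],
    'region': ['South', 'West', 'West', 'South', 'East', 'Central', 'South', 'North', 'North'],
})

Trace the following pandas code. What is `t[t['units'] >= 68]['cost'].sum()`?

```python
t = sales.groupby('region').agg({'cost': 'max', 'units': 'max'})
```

184

group by region: max(cost), max(units):
         cost  units
region              
Central    27     66
East       49     49
North      77     71
South      46     68
West       61     71
filter rows where units >= 68:
        cost  units
region             
North     77     71
South     46     68
West      61     71
Reading off the sum of column 'cost', we get 184.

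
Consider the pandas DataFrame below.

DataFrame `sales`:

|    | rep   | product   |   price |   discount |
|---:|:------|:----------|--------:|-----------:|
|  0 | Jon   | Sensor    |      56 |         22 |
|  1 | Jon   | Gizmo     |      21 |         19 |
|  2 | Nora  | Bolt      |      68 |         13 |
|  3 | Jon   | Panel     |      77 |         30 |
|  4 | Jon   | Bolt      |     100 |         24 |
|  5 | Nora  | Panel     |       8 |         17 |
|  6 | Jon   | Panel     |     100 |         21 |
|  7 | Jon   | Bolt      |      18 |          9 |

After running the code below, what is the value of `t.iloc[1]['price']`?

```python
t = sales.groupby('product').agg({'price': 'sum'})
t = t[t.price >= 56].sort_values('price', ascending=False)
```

group by product, sum of price:
         price
product       
Bolt       186
Gizmo       21
Panel      185
Sensor      56
filter rows where price >= 56:
         price
product       
Bolt       186
Panel      185
Sensor      56
sort by price descending:
         price
product       
Bolt       186
Panel      185
Sensor      56

185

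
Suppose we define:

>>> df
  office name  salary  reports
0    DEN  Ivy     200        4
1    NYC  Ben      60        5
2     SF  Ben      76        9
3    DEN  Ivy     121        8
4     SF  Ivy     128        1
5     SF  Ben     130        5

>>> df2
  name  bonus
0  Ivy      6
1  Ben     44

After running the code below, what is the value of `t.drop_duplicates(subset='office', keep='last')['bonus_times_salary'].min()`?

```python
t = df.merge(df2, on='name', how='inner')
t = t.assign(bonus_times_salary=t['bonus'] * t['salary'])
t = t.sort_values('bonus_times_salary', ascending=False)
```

merge on 'name' (how='inner') → 6 rows:
  office name  salary  reports  bonus
0    DEN  Ivy     200        4      6
1    NYC  Ben      60        5     44
2     SF  Ben      76        9     44
3    DEN  Ivy     121        8      6
4     SF  Ivy     128        1      6
5     SF  Ben     130        5     44
add column bonus_times_salary = t['bonus'] * t['salary']:
  office name  salary  reports  bonus  bonus_times_salary
0    DEN  Ivy     200        4      6                1200
1    NYC  Ben      60        5     44                2640
2     SF  Ben      76        9     44                3344
3    DEN  Ivy     121        8      6                 726
4     SF  Ivy     128        1      6                 768
5     SF  Ben     130        5     44                5720
sort by bonus_times_salary descending:
  office name  salary  reports  bonus  bonus_times_salary
5     SF  Ben     130        5     44                5720
2     SF  Ben      76        9     44                3344
1    NYC  Ben      60        5     44                2640
0    DEN  Ivy     200        4      6                1200
4     SF  Ivy     128        1      6                 768
3    DEN  Ivy     121        8      6                 726
drop duplicate office (keep=last):
  office name  salary  reports  bonus  bonus_times_salary
1    NYC  Ben      60        5     44                2640
4     SF  Ivy     128        1      6                 768
3    DEN  Ivy     121        8      6                 726
Taking the min of column 'bonus_times_salary' gives 726.

726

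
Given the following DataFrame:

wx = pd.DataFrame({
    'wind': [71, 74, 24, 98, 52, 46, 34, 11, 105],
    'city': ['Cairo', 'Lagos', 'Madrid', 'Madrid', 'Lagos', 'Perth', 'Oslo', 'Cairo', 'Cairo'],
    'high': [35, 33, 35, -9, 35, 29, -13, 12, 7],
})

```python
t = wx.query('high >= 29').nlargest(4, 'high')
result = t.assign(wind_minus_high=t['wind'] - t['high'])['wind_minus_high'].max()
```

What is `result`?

filter rows where high >= 29:
   wind    city  high
0    71   Cairo    35
1    74   Lagos    33
2    24  Madrid    35
4    52   Lagos    35
5    46   Perth    29
take 4 rows with largest high:
   wind    city  high
0    71   Cairo    35
2    24  Madrid    35
4    52   Lagos    35
1    74   Lagos    33
add column wind_minus_high = t['wind'] - t['high']:
   wind    city  high  wind_minus_high
0    71   Cairo    35               36
2    24  Madrid    35              -11
4    52   Lagos    35               17
1    74   Lagos    33               41

41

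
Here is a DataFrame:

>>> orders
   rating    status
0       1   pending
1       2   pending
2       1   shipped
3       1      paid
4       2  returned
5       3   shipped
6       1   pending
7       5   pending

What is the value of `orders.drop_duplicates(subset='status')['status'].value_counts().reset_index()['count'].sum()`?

4

drop duplicate status (keep=first):
   rating    status
0       1   pending
2       1   shipped
3       1      paid
4       2  returned
value_counts of status:
status
pending     1
shipped     1
paid        1
returned    1
Name: count, dtype: int64
reset_index():
     status  count
0   pending      1
1   shipped      1
2      paid      1
3  returned      1
Then the sum of column 'count': 4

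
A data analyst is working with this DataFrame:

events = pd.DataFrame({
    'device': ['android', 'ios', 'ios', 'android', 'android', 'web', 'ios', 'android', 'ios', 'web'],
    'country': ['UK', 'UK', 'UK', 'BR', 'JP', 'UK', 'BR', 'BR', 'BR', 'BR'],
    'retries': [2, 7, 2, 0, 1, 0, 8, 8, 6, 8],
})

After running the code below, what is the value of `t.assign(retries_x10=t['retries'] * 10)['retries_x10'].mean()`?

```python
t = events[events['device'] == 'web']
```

filter rows where device == 'web':
  device country  retries
5    web      UK        0
9    web      BR        8
add column retries_x10 = t['retries'] * 10:
  device country  retries  retries_x10
5    web      UK        0            0
9    web      BR        8           80

40.0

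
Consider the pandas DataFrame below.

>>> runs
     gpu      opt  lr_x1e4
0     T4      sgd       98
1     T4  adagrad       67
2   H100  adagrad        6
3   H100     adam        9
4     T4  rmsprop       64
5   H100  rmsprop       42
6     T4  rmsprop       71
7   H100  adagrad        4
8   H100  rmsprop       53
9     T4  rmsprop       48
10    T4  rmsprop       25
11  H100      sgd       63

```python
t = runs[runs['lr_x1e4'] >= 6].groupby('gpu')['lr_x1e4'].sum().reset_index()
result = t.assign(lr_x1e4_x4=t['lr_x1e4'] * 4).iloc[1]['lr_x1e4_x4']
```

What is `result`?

filter rows where lr_x1e4 >= 6:
     gpu      opt  lr_x1e4
0     T4      sgd       98
1     T4  adagrad       67
2   H100  adagrad        6
3   H100     adam        9
4     T4  rmsprop       64
5   H100  rmsprop       42
6     T4  rmsprop       71
8   H100  rmsprop       53
9     T4  rmsprop       48
10    T4  rmsprop       25
11  H100      sgd       63
group by gpu, sum of lr_x1e4:
gpu
H100    173
T4      373
Name: lr_x1e4, dtype: int64
reset_index():
    gpu  lr_x1e4
0  H100      173
1    T4      373
add column lr_x1e4_x4 = t['lr_x1e4'] * 4:
    gpu  lr_x1e4  lr_x1e4_x4
0  H100      173         692
1    T4      373        1492
value at position 1, column 'lr_x1e4_x4' → 1492

1492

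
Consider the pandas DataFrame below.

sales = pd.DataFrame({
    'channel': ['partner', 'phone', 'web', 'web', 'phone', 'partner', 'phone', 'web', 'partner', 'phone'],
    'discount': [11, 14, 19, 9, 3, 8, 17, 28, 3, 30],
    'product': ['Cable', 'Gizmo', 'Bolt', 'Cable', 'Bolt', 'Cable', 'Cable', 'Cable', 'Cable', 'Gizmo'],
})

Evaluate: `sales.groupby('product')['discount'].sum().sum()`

group by product, sum of discount:
product
Bolt     22
Cable    76
Gizmo    44
Name: discount, dtype: int64
sum of the resulting series → 142

142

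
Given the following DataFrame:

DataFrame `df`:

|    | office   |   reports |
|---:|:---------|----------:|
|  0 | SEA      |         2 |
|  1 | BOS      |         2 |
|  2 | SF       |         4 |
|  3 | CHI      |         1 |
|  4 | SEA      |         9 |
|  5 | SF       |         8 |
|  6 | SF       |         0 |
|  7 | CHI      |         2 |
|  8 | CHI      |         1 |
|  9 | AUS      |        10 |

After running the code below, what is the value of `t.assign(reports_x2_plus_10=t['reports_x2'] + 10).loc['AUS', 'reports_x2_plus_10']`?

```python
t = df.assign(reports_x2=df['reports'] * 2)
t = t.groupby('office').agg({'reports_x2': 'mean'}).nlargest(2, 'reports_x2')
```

30.0

add column reports_x2 = df['reports'] * 2:
  office  reports  reports_x2
0    SEA        2           4
1    BOS        2           4
2     SF        4           8
3    CHI        1           2
4    SEA        9          18
5     SF        8          16
6     SF        0           0
7    CHI        2           4
8    CHI        1           2
9    AUS       10          20
group by office, mean of reports_x2:
        reports_x2
office            
AUS      20.000000
BOS       4.000000
CHI       2.666667
SEA      11.000000
SF        8.000000
take 2 rows with largest reports_x2:
        reports_x2
office            
AUS           20.0
SEA           11.0
add column reports_x2_plus_10 = t['reports_x2'] + 10:
        reports_x2  reports_x2_plus_10
office                                
AUS           20.0                30.0
SEA           11.0                21.0
Finally, value at row 'AUS', column 'reports_x2_plus_10' = 30.0.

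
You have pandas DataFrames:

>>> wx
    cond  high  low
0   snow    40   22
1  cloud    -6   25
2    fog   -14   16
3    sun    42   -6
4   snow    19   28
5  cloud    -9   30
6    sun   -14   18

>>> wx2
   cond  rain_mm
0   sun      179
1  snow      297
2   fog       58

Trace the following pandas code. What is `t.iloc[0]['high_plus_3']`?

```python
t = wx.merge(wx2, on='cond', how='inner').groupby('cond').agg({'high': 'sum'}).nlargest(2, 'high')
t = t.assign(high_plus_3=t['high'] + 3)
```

62

merge on 'cond' (how='inner') → 5 rows:
   cond  high  low  rain_mm
0  snow    40   22      297
1   fog   -14   16       58
2   sun    42   -6      179
3  snow    19   28      297
4   sun   -14   18      179
group by cond, sum of high:
      high
cond      
fog    -14
snow    59
sun     28
take 2 rows with largest high:
      high
cond      
snow    59
sun     28
add column high_plus_3 = t['high'] + 3:
      high  high_plus_3
cond                   
snow    59           62
sun     28           31
Finally, value at position 0, column 'high_plus_3' = 62.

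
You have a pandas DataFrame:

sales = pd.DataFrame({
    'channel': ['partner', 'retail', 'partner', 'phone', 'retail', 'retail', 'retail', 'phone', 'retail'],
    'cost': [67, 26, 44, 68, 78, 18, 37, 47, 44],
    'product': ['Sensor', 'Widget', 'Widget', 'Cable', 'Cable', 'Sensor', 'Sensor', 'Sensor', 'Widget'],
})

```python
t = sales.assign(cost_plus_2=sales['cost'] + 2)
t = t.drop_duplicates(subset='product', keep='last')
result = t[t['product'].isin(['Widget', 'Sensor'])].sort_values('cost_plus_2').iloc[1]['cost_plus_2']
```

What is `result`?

49

add column cost_plus_2 = sales['cost'] + 2:
   channel  cost product  cost_plus_2
0  partner    67  Sensor           69
1   retail    26  Widget           28
2  partner    44  Widget           46
3    phone    68   Cable           70
4   retail    78   Cable           80
5   retail    18  Sensor           20
6   retail    37  Sensor           39
7    phone    47  Sensor           49
8   retail    44  Widget           46
drop duplicate product (keep=last):
  channel  cost product  cost_plus_2
4  retail    78   Cable           80
7   phone    47  Sensor           49
8  retail    44  Widget           46
filter rows where product in ['Widget', 'Sensor']:
  channel  cost product  cost_plus_2
7   phone    47  Sensor           49
8  retail    44  Widget           46
sort by cost_plus_2:
  channel  cost product  cost_plus_2
8  retail    44  Widget           46
7   phone    47  Sensor           49
The value at position 1, column 'cost_plus_2' is 49.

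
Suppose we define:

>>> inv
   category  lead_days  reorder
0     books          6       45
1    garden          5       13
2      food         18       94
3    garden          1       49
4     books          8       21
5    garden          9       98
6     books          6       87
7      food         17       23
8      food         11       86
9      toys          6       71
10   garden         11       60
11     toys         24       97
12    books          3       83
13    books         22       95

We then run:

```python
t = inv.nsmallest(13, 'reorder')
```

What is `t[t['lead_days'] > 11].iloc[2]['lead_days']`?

take 13 rows with smallest reorder:
   category  lead_days  reorder
1    garden          5       13
4     books          8       21
7      food         17       23
0     books          6       45
3    garden          1       49
10   garden         11       60
9      toys          6       71
12    books          3       83
8      food         11       86
6     books          6       87
2      food         18       94
13    books         22       95
11     toys         24       97
filter rows where lead_days > 11:
   category  lead_days  reorder
7      food         17       23
2      food         18       94
13    books         22       95
11     toys         24       97
So iloc[2]['lead_days'] = 22.

22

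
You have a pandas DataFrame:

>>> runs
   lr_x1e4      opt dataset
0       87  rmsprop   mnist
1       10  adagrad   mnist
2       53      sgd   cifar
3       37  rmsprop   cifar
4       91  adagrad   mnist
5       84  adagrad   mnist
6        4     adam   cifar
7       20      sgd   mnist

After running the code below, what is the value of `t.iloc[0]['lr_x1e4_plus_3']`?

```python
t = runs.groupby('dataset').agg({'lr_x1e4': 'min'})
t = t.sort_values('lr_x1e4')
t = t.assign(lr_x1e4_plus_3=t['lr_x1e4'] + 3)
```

group by dataset, min of lr_x1e4:
         lr_x1e4
dataset         
cifar          4
mnist         10
sort by lr_x1e4:
         lr_x1e4
dataset         
cifar          4
mnist         10
add column lr_x1e4_plus_3 = t['lr_x1e4'] + 3:
         lr_x1e4  lr_x1e4_plus_3
dataset                         
cifar          4               7
mnist         10              13

7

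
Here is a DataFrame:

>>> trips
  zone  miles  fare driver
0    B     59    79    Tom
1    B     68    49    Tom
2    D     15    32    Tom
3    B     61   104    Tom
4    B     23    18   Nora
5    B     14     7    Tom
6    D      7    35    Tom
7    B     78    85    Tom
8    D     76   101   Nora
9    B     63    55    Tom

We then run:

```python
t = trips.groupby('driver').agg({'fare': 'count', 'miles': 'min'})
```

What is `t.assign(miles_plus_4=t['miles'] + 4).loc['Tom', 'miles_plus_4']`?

11

group by driver: count(fare), min(miles):
        fare  miles
driver             
Nora       2     23
Tom        8      7
add column miles_plus_4 = t['miles'] + 4:
        fare  miles  miles_plus_4
driver                           
Nora       2     23            27
Tom        8      7            11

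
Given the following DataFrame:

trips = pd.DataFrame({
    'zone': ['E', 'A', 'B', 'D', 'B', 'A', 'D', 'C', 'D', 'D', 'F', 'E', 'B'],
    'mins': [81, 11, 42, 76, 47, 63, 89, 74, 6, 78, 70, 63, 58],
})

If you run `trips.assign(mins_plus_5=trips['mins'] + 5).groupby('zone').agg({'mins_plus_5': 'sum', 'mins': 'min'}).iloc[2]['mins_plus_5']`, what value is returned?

79

add column mins_plus_5 = trips['mins'] + 5:
   zone  mins  mins_plus_5
0     E    81           86
1     A    11           16
2     B    42           47
3     D    76           81
4     B    47           52
5     A    63           68
6     D    89           94
7     C    74           79
8     D     6           11
9     D    78           83
10    F    70           75
11    E    63           68
12    B    58           63
group by zone: sum(mins_plus_5), min(mins):
      mins_plus_5  mins
zone                   
A              84    11
B             162    42
C              79    74
D             269     6
E             154    63
F              75    70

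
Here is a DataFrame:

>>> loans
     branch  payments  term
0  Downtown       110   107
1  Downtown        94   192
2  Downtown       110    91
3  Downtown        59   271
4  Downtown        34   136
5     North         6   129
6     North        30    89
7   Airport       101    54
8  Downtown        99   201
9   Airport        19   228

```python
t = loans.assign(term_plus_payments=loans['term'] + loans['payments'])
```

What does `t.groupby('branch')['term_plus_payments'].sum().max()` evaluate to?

1504

add column term_plus_payments = loans['term'] + loans['payments']:
     branch  payments  term  term_plus_payments
0  Downtown       110   107                 217
1  Downtown        94   192                 286
2  Downtown       110    91                 201
3  Downtown        59   271                 330
4  Downtown        34   136                 170
5     North         6   129                 135
6     North        30    89                 119
7   Airport       101    54                 155
8  Downtown        99   201                 300
9   Airport        19   228                 247
group by branch, sum of term_plus_payments:
branch
Airport      402
Downtown    1504
North        254
Name: term_plus_payments, dtype: int64
Taking the max of the resulting series gives 1504.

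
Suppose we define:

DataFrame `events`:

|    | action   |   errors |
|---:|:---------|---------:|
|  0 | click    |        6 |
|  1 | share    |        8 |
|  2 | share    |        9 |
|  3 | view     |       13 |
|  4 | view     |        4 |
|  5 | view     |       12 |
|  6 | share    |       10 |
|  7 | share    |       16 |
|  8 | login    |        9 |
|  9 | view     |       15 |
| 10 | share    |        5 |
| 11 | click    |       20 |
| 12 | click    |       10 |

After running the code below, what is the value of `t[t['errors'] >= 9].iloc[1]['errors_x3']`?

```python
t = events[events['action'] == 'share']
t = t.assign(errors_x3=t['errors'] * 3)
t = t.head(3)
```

filter rows where action == 'share':
   action  errors
1   share       8
2   share       9
6   share      10
7   share      16
10  share       5
add column errors_x3 = t['errors'] * 3:
   action  errors  errors_x3
1   share       8         24
2   share       9         27
6   share      10         30
7   share      16         48
10  share       5         15
take first 3 rows:
  action  errors  errors_x3
1  share       8         24
2  share       9         27
6  share      10         30
filter rows where errors >= 9:
  action  errors  errors_x3
2  share       9         27
6  share      10         30
So iloc[1]['errors_x3'] = 30.

30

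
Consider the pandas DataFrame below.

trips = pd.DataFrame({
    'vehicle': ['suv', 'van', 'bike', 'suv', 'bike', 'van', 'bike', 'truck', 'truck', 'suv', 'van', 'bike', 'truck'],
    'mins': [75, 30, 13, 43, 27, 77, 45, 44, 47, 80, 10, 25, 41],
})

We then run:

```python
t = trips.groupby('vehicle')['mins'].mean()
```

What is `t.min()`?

group by vehicle, mean of mins:
vehicle
bike     27.5
suv      66.0
truck    44.0
van      39.0
Name: mins, dtype: float64
Taking the min of the resulting series gives 27.5.

27.5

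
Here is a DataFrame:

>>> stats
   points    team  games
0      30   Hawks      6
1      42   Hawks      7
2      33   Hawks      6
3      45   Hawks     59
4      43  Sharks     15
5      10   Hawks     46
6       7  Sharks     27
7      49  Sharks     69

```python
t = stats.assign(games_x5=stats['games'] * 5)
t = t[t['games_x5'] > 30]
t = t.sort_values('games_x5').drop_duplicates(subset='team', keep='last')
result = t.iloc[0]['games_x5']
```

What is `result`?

295

add column games_x5 = stats['games'] * 5:
   points    team  games  games_x5
0      30   Hawks      6        30
1      42   Hawks      7        35
2      33   Hawks      6        30
3      45   Hawks     59       295
4      43  Sharks     15        75
5      10   Hawks     46       230
6       7  Sharks     27       135
7      49  Sharks     69       345
filter rows where games_x5 > 30:
   points    team  games  games_x5
1      42   Hawks      7        35
3      45   Hawks     59       295
4      43  Sharks     15        75
5      10   Hawks     46       230
6       7  Sharks     27       135
7      49  Sharks     69       345
sort by games_x5:
   points    team  games  games_x5
1      42   Hawks      7        35
4      43  Sharks     15        75
6       7  Sharks     27       135
5      10   Hawks     46       230
3      45   Hawks     59       295
7      49  Sharks     69       345
drop duplicate team (keep=last):
   points    team  games  games_x5
3      45   Hawks     59       295
7      49  Sharks     69       345
Reading off the value at position 0, column 'games_x5', we get 295.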